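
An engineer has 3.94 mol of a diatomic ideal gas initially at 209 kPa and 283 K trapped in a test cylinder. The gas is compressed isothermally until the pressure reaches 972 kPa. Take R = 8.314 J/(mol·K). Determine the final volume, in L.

9.54 L

V₁ = nRT₁/P₁ = 3.94×8.314×283/209 = 44.4 L.
Isothermal: T stays 283 K; PV = const ⇒ V₂ = 9.54 L, P₂ = 972 kPa.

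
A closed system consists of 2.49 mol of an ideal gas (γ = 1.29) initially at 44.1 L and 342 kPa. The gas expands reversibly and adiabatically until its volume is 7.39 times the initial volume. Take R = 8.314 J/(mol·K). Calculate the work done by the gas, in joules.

T₁ = P₁V₁/(nR) = 342×44.1/(2.49×8.314) = 729 K.
Adiabatic: TV^(γ−1) = const ⇒ T₂ = 729×(0.135)^0.290 = 408 K; PV^γ = const ⇒ P₂ = 25.9 kPa.
ΔU = nCvΔT = 2.49×28.7×(408−729) = -22900 J.
Q = 0 for an adiabatic process, so W = −ΔU = 22900 J.

22900 J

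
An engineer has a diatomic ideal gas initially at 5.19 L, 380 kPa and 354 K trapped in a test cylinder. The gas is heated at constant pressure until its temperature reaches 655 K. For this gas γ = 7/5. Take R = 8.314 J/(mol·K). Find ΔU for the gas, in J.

4190 J

n = P₁V₁/(RT₁) = 380×5.19/(8.314×354) = 0.670 mol.
Isobaric: P stays 380 kPa; V/T = const ⇒ T₂ = 655 K, V₂ = 9.60 L.
For an ideal gas ΔU = nCvΔT with Cv = (5/2)R = 20.8 J/(mol·K).
ΔU = 0.670×20.8×(655−354) = 4190 J.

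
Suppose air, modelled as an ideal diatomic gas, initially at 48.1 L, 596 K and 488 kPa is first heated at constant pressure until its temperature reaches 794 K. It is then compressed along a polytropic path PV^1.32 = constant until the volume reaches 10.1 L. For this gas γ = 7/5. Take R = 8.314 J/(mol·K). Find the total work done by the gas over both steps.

-71000 J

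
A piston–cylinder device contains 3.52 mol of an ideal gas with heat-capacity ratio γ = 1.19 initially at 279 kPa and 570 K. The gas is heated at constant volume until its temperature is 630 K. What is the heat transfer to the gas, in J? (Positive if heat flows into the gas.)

V₁ = nRT₁/P₁ = 3.52×8.314×570/279 = 59.8 L.
Isochoric: V stays 59.8 L; P/T = const ⇒ T₂ = 630 K, P₂ = 308 kPa.
W = 0 (no volume change).
ΔU = nCvΔT = 3.52×43.8×(630−570) = 9240 J.
Q = ΔU = 9240 J.

9240 J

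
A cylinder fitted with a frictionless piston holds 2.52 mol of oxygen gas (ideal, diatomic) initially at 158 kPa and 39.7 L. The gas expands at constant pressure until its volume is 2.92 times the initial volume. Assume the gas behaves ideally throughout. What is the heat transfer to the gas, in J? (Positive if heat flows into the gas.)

42200 J

T₁ = P₁V₁/(nR) = 158×39.7/(2.52×8.314) = 299 K.
Isobaric: P stays 158 kPa; V/T = const ⇒ T₂ = 874 K, V₂ = 116 L.
W = PΔV = 158×(116−39.7) kPa·L = 12000 J.
ΔU = nCvΔT = 2.52×20.8×(874−299) = 30100 J.
Q = ΔU + W = nCpΔT = 42200 J.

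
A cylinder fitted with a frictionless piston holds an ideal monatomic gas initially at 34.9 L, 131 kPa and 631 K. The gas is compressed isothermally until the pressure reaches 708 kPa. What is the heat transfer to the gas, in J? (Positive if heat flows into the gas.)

-7710 J

n = P₁V₁/(RT₁) = 131×34.9/(8.314×631) = 0.871 mol.
Isothermal: T stays 631 K; PV = const ⇒ V₂ = 6.46 L, P₂ = 708 kPa.
ΔU = 0 (ideal gas, T constant).
W = nRT ln(V₂/V₁) = 0.871×8.314×631×ln(0.185) = -7710 J.
Q = ΔU + W = -7710 J.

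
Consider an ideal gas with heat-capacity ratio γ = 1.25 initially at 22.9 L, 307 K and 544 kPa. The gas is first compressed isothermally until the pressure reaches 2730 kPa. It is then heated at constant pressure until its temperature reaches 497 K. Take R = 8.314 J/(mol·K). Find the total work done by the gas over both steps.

n = P₁V₁/(RT₁) = 544×22.9/(8.314×307) = 4.88 mol.
Step 1 — Isothermal: T stays 307 K; PV = const ⇒ V₂ = 4.56 L, P₂ = 2730 kPa.
ΔU = 0 (ideal gas, T constant).
W = nRT ln(V₂/V₁) = 4.88×8.314×307×ln(0.199) = -20100 J.
Q = ΔU + W = -20100 J.
State after step 1: P = 2730 kPa, V = 4.56 L, T = 307 K.
Step 2 — Isobaric: P stays 2730 kPa; V/T = const ⇒ T₂ = 497 K, V₂ = 7.39 L.
W = PΔV = 2730×(7.39−4.56) kPa·L = 7710 J.
ΔU = nCvΔT = 4.88×33.3×(497−307) = 30800 J.
Q = ΔU + W = nCpΔT = 38500 J.
Net over both steps: W = -12400 J, Q = 18500 J, ΔU = 30800 J.

-12400 J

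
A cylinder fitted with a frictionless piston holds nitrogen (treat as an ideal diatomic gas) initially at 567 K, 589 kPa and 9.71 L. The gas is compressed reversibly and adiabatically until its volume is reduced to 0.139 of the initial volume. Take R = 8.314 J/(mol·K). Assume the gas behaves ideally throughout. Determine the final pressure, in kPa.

Adiabatic: TV^(γ−1) = const ⇒ T₂ = 567×(7.19)^0.400 = 1250 K; PV^γ = const ⇒ P₂ = 9330 kPa.

9330 kPa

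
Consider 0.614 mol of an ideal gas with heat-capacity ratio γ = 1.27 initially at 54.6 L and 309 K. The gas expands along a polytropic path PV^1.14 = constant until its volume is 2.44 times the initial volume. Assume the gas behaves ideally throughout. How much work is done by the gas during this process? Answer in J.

1320 J

P₁ = nRT₁/V₁ = 0.614×8.314×309/54.6 = 28.9 kPa.
Polytropic n=1.14: T₂ = T₁(V₁/V₂)^(n−1) = 309×(0.410)^0.14 = 273 K; P₂ = P₁(V₁/V₂)^n = 10.5 kPa.
W = (P₁V₁−P₂V₂)/(n−1) = (28.9×54.6−10.5×133)/0.14 = 1320 J.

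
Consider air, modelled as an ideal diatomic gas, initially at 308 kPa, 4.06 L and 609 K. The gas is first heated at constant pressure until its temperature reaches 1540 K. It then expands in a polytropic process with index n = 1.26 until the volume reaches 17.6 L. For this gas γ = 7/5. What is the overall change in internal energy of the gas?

3750 J

n = P₁V₁/(RT₁) = 308×4.06/(8.314×609) = 0.247 mol.
Step 1 — Isobaric: P stays 308 kPa; V/T = const ⇒ T₂ = 1540 K, V₂ = 10.3 L.
W = PΔV = 308×(10.3−4.06) kPa·L = 1910 J.
ΔU = nCvΔT = 0.247×20.8×(1540−609) = 4780 J.
Q = ΔU + W = nCpΔT = 6690 J.
State after step 1: P = 308 kPa, V = 10.3 L, T = 1540 K.
Step 2 — Polytropic n=1.26: T₂ = T₁(V₁/V₂)^(n−1) = 1540×(0.583)^0.26 = 1340 K; P₂ = P₁(V₁/V₂)^n = 156 kPa.
W = (P₁V₁−P₂V₂)/(n−1) = (308×10.3−156×17.6)/0.26 = 1590 J.
ΔU = nCvΔT = 0.247×20.8×(1340−1540) = -1030 J.
Q = ΔU + W = 557 J.
Net over both steps: W = 3500 J, Q = 7250 J, ΔU = 3750 J.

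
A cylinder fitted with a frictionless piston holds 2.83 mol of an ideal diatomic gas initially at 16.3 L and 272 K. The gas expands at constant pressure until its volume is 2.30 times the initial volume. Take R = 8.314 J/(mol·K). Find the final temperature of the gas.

626 K

P₁ = nRT₁/V₁ = 2.83×8.314×272/16.3 = 393 kPa.
Isobaric: P stays 393 kPa; V/T = const ⇒ T₂ = 626 K, V₂ = 37.5 L.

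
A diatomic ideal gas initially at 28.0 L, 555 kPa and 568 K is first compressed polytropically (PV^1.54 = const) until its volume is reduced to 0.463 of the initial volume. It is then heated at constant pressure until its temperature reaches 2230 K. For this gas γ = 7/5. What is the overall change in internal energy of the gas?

114000 J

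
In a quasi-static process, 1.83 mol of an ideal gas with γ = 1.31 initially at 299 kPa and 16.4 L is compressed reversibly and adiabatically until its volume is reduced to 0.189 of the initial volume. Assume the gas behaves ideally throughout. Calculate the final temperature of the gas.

540 K

T₁ = P₁V₁/(nR) = 299×16.4/(1.83×8.314) = 322 K.
Adiabatic: TV^(γ−1) = const ⇒ T₂ = 322×(5.29)^0.310 = 540 K; PV^γ = const ⇒ P₂ = 2650 kPa.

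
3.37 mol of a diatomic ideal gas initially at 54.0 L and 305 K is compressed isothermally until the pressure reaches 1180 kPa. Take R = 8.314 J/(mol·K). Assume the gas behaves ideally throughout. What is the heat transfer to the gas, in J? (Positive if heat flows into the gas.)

-17200 J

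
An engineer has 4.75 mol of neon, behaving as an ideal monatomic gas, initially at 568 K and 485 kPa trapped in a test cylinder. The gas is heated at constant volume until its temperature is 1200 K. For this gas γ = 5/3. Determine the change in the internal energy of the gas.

V₁ = nRT₁/P₁ = 4.75×8.314×568/485 = 46.2 L.
Isochoric: V stays 46.2 L; P/T = const ⇒ T₂ = 1200 K, P₂ = 1020 kPa.
For an ideal gas ΔU = nCvΔT with Cv = (3/2)R = 12.5 J/(mol·K).
ΔU = 4.75×12.5×(1200−568) = 37400 J.

37400 J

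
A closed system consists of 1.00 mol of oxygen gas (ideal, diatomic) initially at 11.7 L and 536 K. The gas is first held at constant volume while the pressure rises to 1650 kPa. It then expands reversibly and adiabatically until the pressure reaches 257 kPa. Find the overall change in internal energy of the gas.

P₁ = nRT₁/V₁ = 1.00×8.314×536/11.7 = 381 kPa.
Step 1 — Isochoric: V stays 11.7 L; P/T = const ⇒ T₂ = 2320 K, P₂ = 1650 kPa.
W = 0 (no volume change).
ΔU = nCvΔT = 1.00×20.8×(2320−536) = 37100 J.
Q = ΔU = 37100 J.
State after step 1: P = 1650 kPa, V = 11.7 L, T = 2320 K.
Step 2 — Adiabatic: T₂/T₁ = (P₂/P₁)^((γ−1)/γ) ⇒ T₂ = 2320×(0.156)^0.286 = 1360 K; V₂ = 44.2 L.
ΔU = nCvΔT = 1.00×20.8×(1360−2320) = -19900 J.
Q = 0 for an adiabatic process, so W = −ΔU = 19900 J.
Net over both steps: W = 19900 J, Q = 37100 J, ΔU = 17200 J.

17200 J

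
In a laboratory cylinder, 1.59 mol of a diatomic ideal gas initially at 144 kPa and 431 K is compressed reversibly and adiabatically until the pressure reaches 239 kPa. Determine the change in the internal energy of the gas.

2220 J

V₁ = nRT₁/P₁ = 1.59×8.314×431/144 = 39.6 L.
Adiabatic: T₂/T₁ = (P₂/P₁)^((γ−1)/γ) ⇒ T₂ = 431×(1.66)^0.286 = 498 K; V₂ = 27.6 L.
For an ideal gas ΔU = nCvΔT with Cv = (5/2)R = 20.8 J/(mol·K).
ΔU = 1.59×20.8×(498−431) = 2220 J.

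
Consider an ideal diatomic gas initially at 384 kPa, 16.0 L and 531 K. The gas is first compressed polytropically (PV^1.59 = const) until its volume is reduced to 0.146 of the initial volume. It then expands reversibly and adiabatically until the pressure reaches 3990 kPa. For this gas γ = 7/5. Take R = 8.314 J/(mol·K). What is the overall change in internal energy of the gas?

n = P₁V₁/(RT₁) = 384×16.0/(8.314×531) = 1.39 mol.
Step 1 — Polytropic n=1.59: T₂ = T₁(V₁/V₂)^(n−1) = 531×(6.85)^0.59 = 1650 K; P₂ = P₁(V₁/V₂)^n = 8180 kPa.
W = (P₁V₁−P₂V₂)/(n−1) = (384×16.0−8180×2.34)/0.59 = -22000 J.
ΔU = nCvΔT = 1.39×20.8×(1650−531) = 32400 J.
Q = ΔU + W = 10400 J.
State after step 1: P = 8180 kPa, V = 2.34 L, T = 1650 K.
Step 2 — Adiabatic: T₂/T₁ = (P₂/P₁)^((γ−1)/γ) ⇒ T₂ = 1650×(0.487)^0.286 = 1350 K; V₂ = 3.90 L.
ΔU = nCvΔT = 1.39×20.8×(1350−1650) = -8870 J.
Q = 0 for an adiabatic process, so W = −ΔU = 8870 J.
Net over both steps: W = -13100 J, Q = 10400 J, ΔU = 23600 J.

23600 J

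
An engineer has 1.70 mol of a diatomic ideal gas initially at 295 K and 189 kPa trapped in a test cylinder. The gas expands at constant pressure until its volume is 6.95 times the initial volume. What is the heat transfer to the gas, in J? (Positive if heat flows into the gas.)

86800 J

V₁ = nRT₁/P₁ = 1.70×8.314×295/189 = 22.1 L.
Isobaric: P stays 189 kPa; V/T = const ⇒ T₂ = 2050 K, V₂ = 153 L.
W = PΔV = 189×(153−22.1) kPa·L = 24800 J.
ΔU = nCvΔT = 1.70×20.8×(2050−295) = 62000 J.
Q = ΔU + W = nCpΔT = 86800 J.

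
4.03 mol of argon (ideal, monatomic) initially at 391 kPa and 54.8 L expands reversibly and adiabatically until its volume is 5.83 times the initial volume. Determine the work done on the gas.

-22200 J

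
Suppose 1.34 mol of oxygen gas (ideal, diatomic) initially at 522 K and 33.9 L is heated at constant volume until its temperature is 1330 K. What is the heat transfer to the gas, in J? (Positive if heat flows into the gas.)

22500 J

P₁ = nRT₁/V₁ = 1.34×8.314×522/33.9 = 172 kPa.
Isochoric: V stays 33.9 L; P/T = const ⇒ T₂ = 1330 K, P₂ = 437 kPa.
W = 0 (no volume change).
ΔU = nCvΔT = 1.34×20.8×(1330−522) = 22500 J.
Q = ΔU = 22500 J.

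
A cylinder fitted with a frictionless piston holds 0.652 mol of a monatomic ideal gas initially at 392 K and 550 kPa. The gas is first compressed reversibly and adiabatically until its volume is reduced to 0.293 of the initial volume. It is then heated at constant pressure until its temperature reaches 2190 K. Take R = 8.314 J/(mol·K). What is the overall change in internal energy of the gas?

14600 J

V₁ = nRT₁/P₁ = 0.652×8.314×392/550 = 3.86 L.
Step 1 — Adiabatic: TV^(γ−1) = const ⇒ T₂ = 392×(3.41)^0.667 = 889 K; PV^γ = const ⇒ P₂ = 4260 kPa.
ΔU = nCvΔT = 0.652×12.5×(889−392) = 4040 J.
Q = 0 for an adiabatic process, so W = −ΔU = -4040 J.
State after step 1: P = 4260 kPa, V = 1.13 L, T = 889 K.
Step 2 — Isobaric: P stays 4260 kPa; V/T = const ⇒ T₂ = 2190 K, V₂ = 2.79 L.
W = PΔV = 4260×(2.79−1.13) kPa·L = 7050 J.
ΔU = nCvΔT = 0.652×12.5×(2190−889) = 10600 J.
Q = ΔU + W = nCpΔT = 17600 J.
Net over both steps: W = 3020 J, Q = 17600 J, ΔU = 14600 J.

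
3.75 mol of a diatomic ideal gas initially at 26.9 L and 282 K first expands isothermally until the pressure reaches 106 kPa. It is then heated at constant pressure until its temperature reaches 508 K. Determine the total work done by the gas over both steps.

P₁ = nRT₁/V₁ = 3.75×8.314×282/26.9 = 327 kPa.
Step 1 — Isothermal: T stays 282 K; PV = const ⇒ V₂ = 82.9 L, P₂ = 106 kPa.
ΔU = 0 (ideal gas, T constant).
W = nRT ln(V₂/V₁) = 3.75×8.314×282×ln(3.08) = 9900 J.
Q = ΔU + W = 9900 J.
State after step 1: P = 106 kPa, V = 82.9 L, T = 282 K.
Step 2 — Isobaric: P stays 106 kPa; V/T = const ⇒ T₂ = 508 K, V₂ = 149 L.
W = PΔV = 106×(149−82.9) kPa·L = 7050 J.
ΔU = nCvΔT = 3.75×20.8×(508−282) = 17600 J.
Q = ΔU + W = nCpΔT = 24700 J.
Net over both steps: W = 16900 J, Q = 34600 J, ΔU = 17600 J.

16900 J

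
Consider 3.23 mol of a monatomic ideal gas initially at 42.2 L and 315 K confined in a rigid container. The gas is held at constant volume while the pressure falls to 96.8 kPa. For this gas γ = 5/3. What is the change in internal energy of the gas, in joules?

-6560 J

P₁ = nRT₁/V₁ = 3.23×8.314×315/42.2 = 200 kPa.
Isochoric: V stays 42.2 L; P/T = const ⇒ T₂ = 152 K, P₂ = 96.8 kPa.
For an ideal gas ΔU = nCvΔT with Cv = (3/2)R = 12.5 J/(mol·K).
ΔU = 3.23×12.5×(152−315) = -6560 J.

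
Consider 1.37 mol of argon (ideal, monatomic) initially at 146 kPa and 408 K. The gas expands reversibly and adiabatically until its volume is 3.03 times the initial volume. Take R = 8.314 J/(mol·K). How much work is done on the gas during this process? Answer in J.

-3640 J

V₁ = nRT₁/P₁ = 1.37×8.314×408/146 = 31.8 L.
Adiabatic: TV^(γ−1) = const ⇒ T₂ = 408×(0.330)^0.667 = 195 K; PV^γ = const ⇒ P₂ = 23.0 kPa.
ΔU = nCvΔT = 1.37×12.5×(195−408) = -3640 J.
Q = 0 for an adiabatic process, so W = −ΔU = 3640 J.
Work done on the gas = −W_by = -3640 J.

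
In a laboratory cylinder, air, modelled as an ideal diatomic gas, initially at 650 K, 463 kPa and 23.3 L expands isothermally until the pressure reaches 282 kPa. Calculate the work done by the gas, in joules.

n = P₁V₁/(RT₁) = 463×23.3/(8.314×650) = 2.00 mol.
Isothermal: T stays 650 K; PV = const ⇒ V₂ = 38.3 L, P₂ = 282 kPa.
W = nRT ln(V₂/V₁) = 2.00×8.314×650×ln(1.64) = 5350 J.

5350 J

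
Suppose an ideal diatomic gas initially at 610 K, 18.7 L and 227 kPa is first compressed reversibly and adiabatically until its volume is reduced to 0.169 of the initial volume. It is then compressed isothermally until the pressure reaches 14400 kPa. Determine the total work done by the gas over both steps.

-25400 J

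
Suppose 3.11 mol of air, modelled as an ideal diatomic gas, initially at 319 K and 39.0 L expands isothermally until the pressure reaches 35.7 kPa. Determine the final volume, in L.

P₁ = nRT₁/V₁ = 3.11×8.314×319/39.0 = 211 kPa.
Isothermal: T stays 319 K; PV = const ⇒ V₂ = 231 L, P₂ = 35.7 kPa.

231 L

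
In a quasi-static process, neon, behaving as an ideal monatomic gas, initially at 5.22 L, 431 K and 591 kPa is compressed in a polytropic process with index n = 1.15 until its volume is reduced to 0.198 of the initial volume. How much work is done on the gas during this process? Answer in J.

n = P₁V₁/(RT₁) = 591×5.22/(8.314×431) = 0.861 mol.
Polytropic n=1.15: T₂ = T₁(V₁/V₂)^(n−1) = 431×(5.05)^0.15 = 550 K; P₂ = P₁(V₁/V₂)^n = 3810 kPa.
W = (P₁V₁−P₂V₂)/(n−1) = (591×5.22−3810×1.03)/0.15 = -5660 J.
Work done on the gas = −W_by = 5660 J.

5660 J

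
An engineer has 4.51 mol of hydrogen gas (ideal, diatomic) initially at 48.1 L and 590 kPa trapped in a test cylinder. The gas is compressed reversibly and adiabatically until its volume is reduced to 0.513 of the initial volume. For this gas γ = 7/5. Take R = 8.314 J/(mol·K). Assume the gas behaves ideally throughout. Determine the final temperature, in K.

988 K

T₁ = P₁V₁/(nR) = 590×48.1/(4.51×8.314) = 757 K.
Adiabatic: TV^(γ−1) = const ⇒ T₂ = 757×(1.95)^0.400 = 988 K; PV^γ = const ⇒ P₂ = 1500 kPa.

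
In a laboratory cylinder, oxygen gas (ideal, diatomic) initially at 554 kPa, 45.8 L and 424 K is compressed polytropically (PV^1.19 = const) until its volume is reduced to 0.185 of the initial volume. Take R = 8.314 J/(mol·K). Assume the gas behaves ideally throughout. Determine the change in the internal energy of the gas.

24000 J

n = P₁V₁/(RT₁) = 554×45.8/(8.314×424) = 7.20 mol.
Polytropic n=1.19: T₂ = T₁(V₁/V₂)^(n−1) = 424×(5.41)^0.19 = 584 K; P₂ = P₁(V₁/V₂)^n = 4130 kPa.
For an ideal gas ΔU = nCvΔT with Cv = (5/2)R = 20.8 J/(mol·K).
ΔU = 7.20×20.8×(584−424) = 24000 J.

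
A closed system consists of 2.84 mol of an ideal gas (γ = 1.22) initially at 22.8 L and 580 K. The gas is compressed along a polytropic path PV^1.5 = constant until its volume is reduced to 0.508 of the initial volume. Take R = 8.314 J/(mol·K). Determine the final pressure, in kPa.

1660 kPa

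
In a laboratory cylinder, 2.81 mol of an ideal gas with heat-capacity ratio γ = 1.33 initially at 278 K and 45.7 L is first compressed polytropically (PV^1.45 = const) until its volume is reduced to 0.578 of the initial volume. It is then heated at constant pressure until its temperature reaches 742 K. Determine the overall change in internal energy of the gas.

P₁ = nRT₁/V₁ = 2.81×8.314×278/45.7 = 142 kPa.
Step 1 — Polytropic n=1.45: T₂ = T₁(V₁/V₂)^(n−1) = 278×(1.73)^0.45 = 356 K; P₂ = P₁(V₁/V₂)^n = 315 kPa.
W = (P₁V₁−P₂V₂)/(n−1) = (142×45.7−315×26.4)/0.45 = -4040 J.
ΔU = nCvΔT = 2.81×25.2×(356−278) = 5510 J.
Q = ΔU + W = 1470 J.
State after step 1: P = 315 kPa, V = 26.4 L, T = 356 K.
Step 2 — Isobaric: P stays 315 kPa; V/T = const ⇒ T₂ = 742 K, V₂ = 55.1 L.
W = PΔV = 315×(55.1−26.4) kPa·L = 9020 J.
ΔU = nCvΔT = 2.81×25.2×(742−356) = 27300 J.
Q = ΔU + W = nCpΔT = 36400 J.
Net over both steps: W = 4990 J, Q = 37800 J, ΔU = 32800 J.

32800 J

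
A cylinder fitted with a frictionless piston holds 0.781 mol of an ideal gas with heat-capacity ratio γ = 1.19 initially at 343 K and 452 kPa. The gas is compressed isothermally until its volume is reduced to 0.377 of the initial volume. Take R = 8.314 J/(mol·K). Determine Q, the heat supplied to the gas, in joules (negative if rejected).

-2170 J

V₁ = nRT₁/P₁ = 0.781×8.314×343/452 = 4.93 L.
Isothermal: T stays 343 K; PV = const ⇒ V₂ = 1.86 L, P₂ = 1200 kPa.
ΔU = 0 (ideal gas, T constant).
W = nRT ln(V₂/V₁) = 0.781×8.314×343×ln(0.377) = -2170 J.
Q = ΔU + W = -2170 J.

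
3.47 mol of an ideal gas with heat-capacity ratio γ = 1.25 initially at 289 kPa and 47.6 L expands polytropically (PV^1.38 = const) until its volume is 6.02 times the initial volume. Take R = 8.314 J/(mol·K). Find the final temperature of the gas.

241 K

T₁ = P₁V₁/(nR) = 289×47.6/(3.47×8.314) = 477 K.
Polytropic n=1.38: T₂ = T₁(V₁/V₂)^(n−1) = 477×(0.166)^0.38 = 241 K; P₂ = P₁(V₁/V₂)^n = 24.3 kPa.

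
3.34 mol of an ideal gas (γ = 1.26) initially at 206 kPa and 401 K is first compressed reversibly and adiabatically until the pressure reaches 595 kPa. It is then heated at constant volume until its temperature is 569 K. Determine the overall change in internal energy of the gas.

17900 J

V₁ = nRT₁/P₁ = 3.34×8.314×401/206 = 54.1 L.
Step 1 — Adiabatic: T₂/T₁ = (P₂/P₁)^((γ−1)/γ) ⇒ T₂ = 401×(2.89)^0.206 = 499 K; V₂ = 23.3 L.
ΔU = nCvΔT = 3.34×32.0×(499−401) = 10500 J.
Q = 0 for an adiabatic process, so W = −ΔU = -10500 J.
State after step 1: P = 595 kPa, V = 23.3 L, T = 499 K.
Step 2 — Isochoric: V stays 23.3 L; P/T = const ⇒ T₂ = 569 K, P₂ = 678 kPa.
W = 0 (no volume change).
ΔU = nCvΔT = 3.34×32.0×(569−499) = 7460 J.
Q = ΔU = 7460 J.
Net over both steps: W = -10500 J, Q = 7460 J, ΔU = 17900 J.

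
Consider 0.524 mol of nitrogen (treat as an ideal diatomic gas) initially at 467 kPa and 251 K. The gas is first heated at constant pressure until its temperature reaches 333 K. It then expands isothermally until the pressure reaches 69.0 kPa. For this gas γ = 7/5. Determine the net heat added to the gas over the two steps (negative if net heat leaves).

4020 J

V₁ = nRT₁/P₁ = 0.524×8.314×251/467 = 2.34 L.
Step 1 — Isobaric: P stays 467 kPa; V/T = const ⇒ T₂ = 333 K, V₂ = 3.11 L.
W = PΔV = 467×(3.11−2.34) kPa·L = 357 J.
ΔU = nCvΔT = 0.524×20.8×(333−251) = 893 J.
Q = ΔU + W = nCpΔT = 1250 J.
State after step 1: P = 467 kPa, V = 3.11 L, T = 333 K.
Step 2 — Isothermal: T stays 333 K; PV = const ⇒ V₂ = 21.0 L, P₂ = 69.0 kPa.
ΔU = 0 (ideal gas, T constant).
W = nRT ln(V₂/V₁) = 0.524×8.314×333×ln(6.77) = 2770 J.
Q = ΔU + W = 2770 J.
Net over both steps: W = 3130 J, Q = 4020 J, ΔU = 893 J.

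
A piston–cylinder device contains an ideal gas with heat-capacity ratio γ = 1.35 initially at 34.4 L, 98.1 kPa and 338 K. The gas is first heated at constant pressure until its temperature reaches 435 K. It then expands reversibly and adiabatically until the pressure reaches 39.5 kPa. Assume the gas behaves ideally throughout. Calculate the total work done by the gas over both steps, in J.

n = P₁V₁/(RT₁) = 98.1×34.4/(8.314×338) = 1.20 mol.
Step 1 — Isobaric: P stays 98.1 kPa; V/T = const ⇒ T₂ = 435 K, V₂ = 44.3 L.
W = PΔV = 98.1×(44.3−34.4) kPa·L = 968 J.
ΔU = nCvΔT = 1.20×23.8×(435−338) = 2770 J.
Q = ΔU + W = nCpΔT = 3740 J.
State after step 1: P = 98.1 kPa, V = 44.3 L, T = 435 K.
Step 2 — Adiabatic: T₂/T₁ = (P₂/P₁)^((γ−1)/γ) ⇒ T₂ = 435×(0.403)^0.259 = 344 K; V₂ = 86.9 L.
ΔU = nCvΔT = 1.20×23.8×(344−435) = -2610 J.
Q = 0 for an adiabatic process, so W = −ΔU = 2610 J.
Net over both steps: W = 3580 J, Q = 3740 J, ΔU = 160 J.

3580 J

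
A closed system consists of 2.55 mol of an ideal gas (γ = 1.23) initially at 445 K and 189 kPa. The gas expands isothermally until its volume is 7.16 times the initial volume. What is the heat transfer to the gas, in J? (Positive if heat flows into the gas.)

18600 J

V₁ = nRT₁/P₁ = 2.55×8.314×445/189 = 49.9 L.
Isothermal: T stays 445 K; PV = const ⇒ V₂ = 357 L, P₂ = 26.4 kPa.
ΔU = 0 (ideal gas, T constant).
W = nRT ln(V₂/V₁) = 2.55×8.314×445×ln(7.16) = 18600 J.
Q = ΔU + W = 18600 J.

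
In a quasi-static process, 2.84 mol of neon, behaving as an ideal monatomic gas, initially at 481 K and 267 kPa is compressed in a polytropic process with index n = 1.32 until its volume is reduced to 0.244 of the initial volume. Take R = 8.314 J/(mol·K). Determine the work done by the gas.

-20200 J

V₁ = nRT₁/P₁ = 2.84×8.314×481/267 = 42.5 L.
Polytropic n=1.32: T₂ = T₁(V₁/V₂)^(n−1) = 481×(4.10)^0.32 = 755 K; P₂ = P₁(V₁/V₂)^n = 1720 kPa.
W = (P₁V₁−P₂V₂)/(n−1) = (267×42.5−1720×10.4)/0.32 = -20200 J.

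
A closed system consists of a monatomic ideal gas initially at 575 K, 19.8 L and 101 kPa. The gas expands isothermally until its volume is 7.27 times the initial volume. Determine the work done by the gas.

3970 J

n = P₁V₁/(RT₁) = 101×19.8/(8.314×575) = 0.418 mol.
Isothermal: T stays 575 K; PV = const ⇒ V₂ = 144 L, P₂ = 13.9 kPa.
W = nRT ln(V₂/V₁) = 0.418×8.314×575×ln(7.27) = 3970 J.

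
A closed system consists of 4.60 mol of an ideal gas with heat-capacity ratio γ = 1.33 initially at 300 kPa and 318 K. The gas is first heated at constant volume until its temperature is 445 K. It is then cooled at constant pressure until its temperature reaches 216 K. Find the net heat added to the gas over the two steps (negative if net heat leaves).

V₁ = nRT₁/P₁ = 4.60×8.314×318/300 = 40.5 L.
Step 1 — Isochoric: V stays 40.5 L; P/T = const ⇒ T₂ = 445 K, P₂ = 420 kPa.
W = 0 (no volume change).
ΔU = nCvΔT = 4.60×25.2×(445−318) = 14700 J.
Q = ΔU = 14700 J.
State after step 1: P = 420 kPa, V = 40.5 L, T = 445 K.
Step 2 — Isobaric: P stays 420 kPa; V/T = const ⇒ T₂ = 216 K, V₂ = 19.7 L.
W = PΔV = 420×(19.7−40.5) kPa·L = -8760 J.
ΔU = nCvΔT = 4.60×25.2×(216−445) = -26500 J.
Q = ΔU + W = nCpΔT = -35300 J.
Net over both steps: W = -8760 J, Q = -20600 J, ΔU = -11800 J.

-20600 J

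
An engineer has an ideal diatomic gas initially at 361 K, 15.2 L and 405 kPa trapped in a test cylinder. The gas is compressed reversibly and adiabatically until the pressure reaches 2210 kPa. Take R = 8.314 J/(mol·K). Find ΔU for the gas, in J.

9600 J

n = P₁V₁/(RT₁) = 405×15.2/(8.314×361) = 2.05 mol.
Adiabatic: T₂/T₁ = (P₂/P₁)^((γ−1)/γ) ⇒ T₂ = 361×(5.46)^0.286 = 586 K; V₂ = 4.52 L.
For an ideal gas ΔU = nCvΔT with Cv = (5/2)R = 20.8 J/(mol·K).
ΔU = 2.05×20.8×(586−361) = 9600 J.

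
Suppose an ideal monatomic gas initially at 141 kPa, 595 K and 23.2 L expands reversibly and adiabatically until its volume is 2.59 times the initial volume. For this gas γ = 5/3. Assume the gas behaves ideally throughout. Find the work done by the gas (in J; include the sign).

n = P₁V₁/(RT₁) = 141×23.2/(8.314×595) = 0.661 mol.
Adiabatic: TV^(γ−1) = const ⇒ T₂ = 595×(0.386)^0.667 = 315 K; PV^γ = const ⇒ P₂ = 28.9 kPa.
ΔU = nCvΔT = 0.661×12.5×(315−595) = -2310 J.
Q = 0 for an adiabatic process, so W = −ΔU = 2310 J.

2310 J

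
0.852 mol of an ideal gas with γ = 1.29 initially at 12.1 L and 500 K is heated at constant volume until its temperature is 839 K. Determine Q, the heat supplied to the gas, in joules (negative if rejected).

8280 J

P₁ = nRT₁/V₁ = 0.852×8.314×500/12.1 = 293 kPa.
Isochoric: V stays 12.1 L; P/T = const ⇒ T₂ = 839 K, P₂ = 491 kPa.
W = 0 (no volume change).
ΔU = nCvΔT = 0.852×28.7×(839−500) = 8280 J.
Q = ΔU = 8280 J.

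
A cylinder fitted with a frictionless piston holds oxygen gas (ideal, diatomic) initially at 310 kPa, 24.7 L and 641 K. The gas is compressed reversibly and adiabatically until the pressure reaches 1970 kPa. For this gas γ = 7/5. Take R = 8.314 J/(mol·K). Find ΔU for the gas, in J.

13300 J

n = P₁V₁/(RT₁) = 310×24.7/(8.314×641) = 1.44 mol.
Adiabatic: T₂/T₁ = (P₂/P₁)^((γ−1)/γ) ⇒ T₂ = 641×(6.35)^0.286 = 1090 K; V₂ = 6.59 L.
For an ideal gas ΔU = nCvΔT with Cv = (5/2)R = 20.8 J/(mol·K).
ΔU = 1.44×20.8×(1090−641) = 13300 J.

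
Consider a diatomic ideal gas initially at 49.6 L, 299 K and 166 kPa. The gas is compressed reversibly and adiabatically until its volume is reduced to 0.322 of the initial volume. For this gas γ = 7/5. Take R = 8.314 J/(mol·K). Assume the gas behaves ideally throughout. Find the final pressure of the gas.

811 kPa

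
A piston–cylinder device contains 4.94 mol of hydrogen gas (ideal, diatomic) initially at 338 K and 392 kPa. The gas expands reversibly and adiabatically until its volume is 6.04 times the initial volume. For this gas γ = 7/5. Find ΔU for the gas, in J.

-17800 J

V₁ = nRT₁/P₁ = 4.94×8.314×338/392 = 35.4 L.
Adiabatic: TV^(γ−1) = const ⇒ T₂ = 338×(0.166)^0.400 = 165 K; PV^γ = const ⇒ P₂ = 31.6 kPa.
For an ideal gas ΔU = nCvΔT with Cv = (5/2)R = 20.8 J/(mol·K).
ΔU = 4.94×20.8×(165−338) = -17800 J.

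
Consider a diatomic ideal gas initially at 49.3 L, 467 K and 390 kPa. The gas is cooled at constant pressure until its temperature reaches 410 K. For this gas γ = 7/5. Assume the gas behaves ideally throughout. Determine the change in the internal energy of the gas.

-5870 J

n = P₁V₁/(RT₁) = 390×49.3/(8.314×467) = 4.95 mol.
Isobaric: P stays 390 kPa; V/T = const ⇒ T₂ = 410 K, V₂ = 43.3 L.
For an ideal gas ΔU = nCvΔT with Cv = (5/2)R = 20.8 J/(mol·K).
ΔU = 4.95×20.8×(410−467) = -5870 J.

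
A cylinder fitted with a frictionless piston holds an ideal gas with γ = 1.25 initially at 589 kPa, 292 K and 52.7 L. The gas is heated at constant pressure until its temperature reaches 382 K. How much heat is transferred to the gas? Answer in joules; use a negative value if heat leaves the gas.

47800 J

n = P₁V₁/(RT₁) = 589×52.7/(8.314×292) = 12.8 mol.
Isobaric: P stays 589 kPa; V/T = const ⇒ T₂ = 382 K, V₂ = 68.9 L.
W = PΔV = 589×(68.9−52.7) kPa·L = 9570 J.
ΔU = nCvΔT = 12.8×33.3×(382−292) = 38300 J.
Q = ΔU + W = nCpΔT = 47800 J.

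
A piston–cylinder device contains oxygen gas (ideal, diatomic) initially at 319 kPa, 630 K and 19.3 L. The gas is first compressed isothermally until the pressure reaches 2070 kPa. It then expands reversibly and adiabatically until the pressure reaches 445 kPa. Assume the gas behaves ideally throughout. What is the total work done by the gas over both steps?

-6040 J

n = P₁V₁/(RT₁) = 319×19.3/(8.314×630) = 1.18 mol.
Step 1 — Isothermal: T stays 630 K; PV = const ⇒ V₂ = 2.97 L, P₂ = 2070 kPa.
ΔU = 0 (ideal gas, T constant).
W = nRT ln(V₂/V₁) = 1.18×8.314×630×ln(0.154) = -11500 J.
Q = ΔU + W = -11500 J.
State after step 1: P = 2070 kPa, V = 2.97 L, T = 630 K.
Step 2 — Adiabatic: T₂/T₁ = (P₂/P₁)^((γ−1)/γ) ⇒ T₂ = 630×(0.215)^0.286 = 406 K; V₂ = 8.92 L.
ΔU = nCvΔT = 1.18×20.8×(406−630) = -5470 J.
Q = 0 for an adiabatic process, so W = −ΔU = 5470 J.
Net over both steps: W = -6040 J, Q = -11500 J, ΔU = -5470 J.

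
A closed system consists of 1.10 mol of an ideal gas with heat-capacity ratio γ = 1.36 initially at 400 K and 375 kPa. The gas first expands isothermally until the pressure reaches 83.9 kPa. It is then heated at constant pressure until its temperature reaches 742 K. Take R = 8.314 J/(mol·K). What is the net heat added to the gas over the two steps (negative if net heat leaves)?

17300 J

V₁ = nRT₁/P₁ = 1.10×8.314×400/375 = 9.76 L.
Step 1 — Isothermal: T stays 400 K; PV = const ⇒ V₂ = 43.6 L, P₂ = 83.9 kPa.
ΔU = 0 (ideal gas, T constant).
W = nRT ln(V₂/V₁) = 1.10×8.314×400×ln(4.47) = 5480 J.
Q = ΔU + W = 5480 J.
State after step 1: P = 83.9 kPa, V = 43.6 L, T = 400 K.
Step 2 — Isobaric: P stays 83.9 kPa; V/T = const ⇒ T₂ = 742 K, V₂ = 80.9 L.
W = PΔV = 83.9×(80.9−43.6) kPa·L = 3130 J.
ΔU = nCvΔT = 1.10×23.1×(742−400) = 8690 J.
Q = ΔU + W = nCpΔT = 11800 J.
Net over both steps: W = 8610 J, Q = 17300 J, ΔU = 8690 J.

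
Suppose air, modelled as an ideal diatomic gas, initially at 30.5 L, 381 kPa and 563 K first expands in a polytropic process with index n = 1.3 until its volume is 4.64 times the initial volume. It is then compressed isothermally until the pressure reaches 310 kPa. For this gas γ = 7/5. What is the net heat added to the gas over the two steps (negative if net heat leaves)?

n = P₁V₁/(RT₁) = 381×30.5/(8.314×563) = 2.48 mol.
Step 1 — Polytropic n=1.3: T₂ = T₁(V₁/V₂)^(n−1) = 563×(0.216)^0.30 = 355 K; P₂ = P₁(V₁/V₂)^n = 51.8 kPa.
W = (P₁V₁−P₂V₂)/(n−1) = (381×30.5−51.8×142)/0.30 = 14300 J.
ΔU = nCvΔT = 2.48×20.8×(355−563) = -10700 J.
Q = ΔU + W = 3570 J.
State after step 1: P = 51.8 kPa, V = 142 L, T = 355 K.
Step 2 — Isothermal: T stays 355 K; PV = const ⇒ V₂ = 23.7 L, P₂ = 310 kPa.
ΔU = 0 (ideal gas, T constant).
W = nRT ln(V₂/V₁) = 2.48×8.314×355×ln(0.167) = -13100 J.
Q = ΔU + W = -13100 J.
Net over both steps: W = 1170 J, Q = -9540 J, ΔU = -10700 J.

-9540 J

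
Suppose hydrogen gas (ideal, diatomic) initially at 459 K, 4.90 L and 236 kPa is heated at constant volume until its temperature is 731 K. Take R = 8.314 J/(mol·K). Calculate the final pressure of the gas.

Isochoric: V stays 4.90 L; P/T = const ⇒ T₂ = 731 K, P₂ = 376 kPa.

376 kPa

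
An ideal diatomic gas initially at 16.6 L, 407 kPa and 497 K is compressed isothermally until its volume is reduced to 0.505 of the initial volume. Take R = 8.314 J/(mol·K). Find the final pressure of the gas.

806 kPa

Isothermal: T stays 497 K; PV = const ⇒ V₂ = 8.38 L, P₂ = 806 kPa.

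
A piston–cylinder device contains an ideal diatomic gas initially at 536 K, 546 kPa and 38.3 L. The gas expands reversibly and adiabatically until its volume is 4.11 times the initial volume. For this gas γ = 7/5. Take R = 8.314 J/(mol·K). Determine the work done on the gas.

n = P₁V₁/(RT₁) = 546×38.3/(8.314×536) = 4.69 mol.
Adiabatic: TV^(γ−1) = const ⇒ T₂ = 536×(0.243)^0.400 = 305 K; PV^γ = const ⇒ P₂ = 75.5 kPa.
ΔU = nCvΔT = 4.69×20.8×(305−536) = -22600 J.
Q = 0 for an adiabatic process, so W = −ΔU = 22600 J.
Work done on the gas = −W_by = -22600 J.

-22600 J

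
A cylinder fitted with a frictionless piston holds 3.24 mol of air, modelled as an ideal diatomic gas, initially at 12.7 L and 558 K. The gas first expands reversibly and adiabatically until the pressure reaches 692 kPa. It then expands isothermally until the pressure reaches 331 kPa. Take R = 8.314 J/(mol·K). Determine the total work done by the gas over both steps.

14900 J

P₁ = nRT₁/V₁ = 3.24×8.314×558/12.7 = 1180 kPa.
Step 1 — Adiabatic: T₂/T₁ = (P₂/P₁)^((γ−1)/γ) ⇒ T₂ = 558×(0.585)^0.286 = 479 K; V₂ = 18.6 L.
ΔU = nCvΔT = 3.24×20.8×(479−558) = -5340 J.
Q = 0 for an adiabatic process, so W = −ΔU = 5340 J.
State after step 1: P = 692 kPa, V = 18.6 L, T = 479 K.
Step 2 — Isothermal: T stays 479 K; PV = const ⇒ V₂ = 39.0 L, P₂ = 331 kPa.
ΔU = 0 (ideal gas, T constant).
W = nRT ln(V₂/V₁) = 3.24×8.314×479×ln(2.09) = 9510 J.
Q = ΔU + W = 9510 J.
Net over both steps: W = 14900 J, Q = 9510 J, ΔU = -5340 J.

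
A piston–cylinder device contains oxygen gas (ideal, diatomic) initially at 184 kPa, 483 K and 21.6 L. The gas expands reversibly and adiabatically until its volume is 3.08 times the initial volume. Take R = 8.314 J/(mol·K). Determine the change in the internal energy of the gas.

n = P₁V₁/(RT₁) = 184×21.6/(8.314×483) = 0.990 mol.
Adiabatic: TV^(γ−1) = const ⇒ T₂ = 483×(0.325)^0.400 = 308 K; PV^γ = const ⇒ P₂ = 38.1 kPa.
For an ideal gas ΔU = nCvΔT with Cv = (5/2)R = 20.8 J/(mol·K).
ΔU = 0.990×20.8×(308−483) = -3600 J.

-3600 J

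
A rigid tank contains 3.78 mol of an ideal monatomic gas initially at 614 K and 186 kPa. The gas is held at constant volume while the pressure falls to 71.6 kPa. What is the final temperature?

V₁ = nRT₁/P₁ = 3.78×8.314×614/186 = 104 L.
Isochoric: V stays 104 L; P/T = const ⇒ T₂ = 236 K, P₂ = 71.6 kPa.

236 K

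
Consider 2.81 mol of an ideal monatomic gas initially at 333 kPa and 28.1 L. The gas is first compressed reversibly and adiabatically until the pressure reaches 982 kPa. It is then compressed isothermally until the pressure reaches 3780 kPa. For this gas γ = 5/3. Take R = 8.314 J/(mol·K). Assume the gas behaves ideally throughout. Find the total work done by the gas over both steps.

-27000 J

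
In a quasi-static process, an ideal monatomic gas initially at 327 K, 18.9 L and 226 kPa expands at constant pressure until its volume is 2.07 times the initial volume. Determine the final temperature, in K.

677 K

Isobaric: P stays 226 kPa; V/T = const ⇒ T₂ = 677 K, V₂ = 39.1 L.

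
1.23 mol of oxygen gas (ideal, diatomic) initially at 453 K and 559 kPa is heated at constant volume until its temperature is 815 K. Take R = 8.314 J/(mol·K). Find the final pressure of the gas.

1010 kPa

V₁ = nRT₁/P₁ = 1.23×8.314×453/559 = 8.29 L.
Isochoric: V stays 8.29 L; P/T = const ⇒ T₂ = 815 K, P₂ = 1010 kPa.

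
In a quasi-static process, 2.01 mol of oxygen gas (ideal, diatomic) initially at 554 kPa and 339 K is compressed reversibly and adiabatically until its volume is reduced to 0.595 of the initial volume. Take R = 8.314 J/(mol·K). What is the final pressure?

V₁ = nRT₁/P₁ = 2.01×8.314×339/554 = 10.2 L.
Adiabatic: TV^(γ−1) = const ⇒ T₂ = 339×(1.68)^0.400 = 417 K; PV^γ = const ⇒ P₂ = 1150 kPa.

1150 kPa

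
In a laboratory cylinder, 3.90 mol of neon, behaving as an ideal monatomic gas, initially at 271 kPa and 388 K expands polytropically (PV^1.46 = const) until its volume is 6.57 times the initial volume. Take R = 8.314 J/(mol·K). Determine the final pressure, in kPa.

17.4 kPa

V₁ = nRT₁/P₁ = 3.90×8.314×388/271 = 46.4 L.
Polytropic n=1.46: T₂ = T₁(V₁/V₂)^(n−1) = 388×(0.152)^0.46 = 163 K; P₂ = P₁(V₁/V₂)^n = 17.4 kPa.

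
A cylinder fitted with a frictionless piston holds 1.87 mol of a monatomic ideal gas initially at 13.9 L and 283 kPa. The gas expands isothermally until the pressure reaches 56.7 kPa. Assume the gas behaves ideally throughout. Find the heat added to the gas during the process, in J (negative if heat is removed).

6320 J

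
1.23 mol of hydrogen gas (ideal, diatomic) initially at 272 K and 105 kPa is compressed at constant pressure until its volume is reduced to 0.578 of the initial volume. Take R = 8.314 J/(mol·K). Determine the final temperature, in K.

V₁ = nRT₁/P₁ = 1.23×8.314×272/105 = 26.5 L.
Isobaric: P stays 105 kPa; V/T = const ⇒ T₂ = 157 K, V₂ = 15.3 L.

157 K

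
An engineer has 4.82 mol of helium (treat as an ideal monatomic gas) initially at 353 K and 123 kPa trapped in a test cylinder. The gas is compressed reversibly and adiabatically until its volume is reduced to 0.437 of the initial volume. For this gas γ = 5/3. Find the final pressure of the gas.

V₁ = nRT₁/P₁ = 4.82×8.314×353/123 = 115 L.
Adiabatic: TV^(γ−1) = const ⇒ T₂ = 353×(2.29)^0.667 = 613 K; PV^γ = const ⇒ P₂ = 489 kPa.

489 kPa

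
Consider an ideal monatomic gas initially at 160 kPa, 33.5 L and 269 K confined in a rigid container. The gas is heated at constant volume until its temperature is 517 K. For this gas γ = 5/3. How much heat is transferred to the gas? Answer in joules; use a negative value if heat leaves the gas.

7410 J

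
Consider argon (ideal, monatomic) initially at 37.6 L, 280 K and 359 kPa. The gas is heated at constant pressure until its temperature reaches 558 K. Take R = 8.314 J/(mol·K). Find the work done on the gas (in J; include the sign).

n = P₁V₁/(RT₁) = 359×37.6/(8.314×280) = 5.80 mol.
Isobaric: P stays 359 kPa; V/T = const ⇒ T₂ = 558 K, V₂ = 74.9 L.
W = PΔV = 359×(74.9−37.6) kPa·L = 13400 J.
Work done on the gas = −W_by = -13400 J.

-13400 J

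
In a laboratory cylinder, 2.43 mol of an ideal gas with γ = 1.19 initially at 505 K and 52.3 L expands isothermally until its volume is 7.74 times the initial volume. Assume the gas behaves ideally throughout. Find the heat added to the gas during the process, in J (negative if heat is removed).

20900 J

P₁ = nRT₁/V₁ = 2.43×8.314×505/52.3 = 195 kPa.
Isothermal: T stays 505 K; PV = const ⇒ V₂ = 405 L, P₂ = 25.2 kPa.
ΔU = 0 (ideal gas, T constant).
W = nRT ln(V₂/V₁) = 2.43×8.314×505×ln(7.74) = 20900 J.
Q = ΔU + W = 20900 J.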